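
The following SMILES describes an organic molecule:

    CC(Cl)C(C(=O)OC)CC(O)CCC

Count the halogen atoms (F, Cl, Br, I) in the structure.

Halogen atoms appear at heavy-atom position 3 (1×Cl).
Other groups present: 1 ester, 1 hydroxyl.
Halogen count: 1.

1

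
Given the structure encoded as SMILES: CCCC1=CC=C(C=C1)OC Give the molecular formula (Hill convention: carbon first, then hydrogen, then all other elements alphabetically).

Walk through each heavy atom and fill implicit hydrogens from standard valence (C 4, N 3, O 2, S 2, halogen 1):
  atom 1: C, bond orders sum to 1 (valence 4) → 3 H
  atom 2: C, bond orders sum to 2 (valence 4) → 2 H
  atom 3: C, bond orders sum to 2 (valence 4) → 2 H
  atom 4: C, bond orders sum to 4 (valence 4) → 0 H
  atom 5: C, bond orders sum to 3 (valence 4) → 1 H
  atom 6: C, bond orders sum to 3 (valence 4) → 1 H
  atom 7: C, bond orders sum to 4 (valence 4) → 0 H
  atom 8: C, bond orders sum to 3 (valence 4) → 1 H
  atom 9: C, bond orders sum to 3 (valence 4) → 1 H
  atom 10: O, bond orders sum to 2 (valence 2) → 0 H
  atom 11: C, bond orders sum to 1 (valence 4) → 3 H
Totals → C:10, H:14, O:1.

C10H14O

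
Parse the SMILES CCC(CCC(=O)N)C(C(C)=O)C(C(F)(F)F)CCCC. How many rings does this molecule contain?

0

In SMILES, each pair of matching ring-closure digits denotes one ring-closing bond; the number of such bonds equals the number of independent rings.
Ring-closure bonds here: 0.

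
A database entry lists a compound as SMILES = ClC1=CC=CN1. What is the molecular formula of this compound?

C4H4ClN

Walk through each heavy atom and fill implicit hydrogens from standard valence (C 4, N 3, O 2, S 2, halogen 1):
  atom 1: Cl (halogen, monovalent) → 0 H
  atom 2: C, bond orders sum to 4 (valence 4) → 0 H
  atom 3: C, bond orders sum to 3 (valence 4) → 1 H
  atom 4: C, bond orders sum to 3 (valence 4) → 1 H
  atom 5: C, bond orders sum to 3 (valence 4) → 1 H
  atom 6: N, bond orders sum to 2 (valence 3) → 1 H
Totals → C:4, H:4, Cl:1, N:1.
In Hill order: C4H4ClN.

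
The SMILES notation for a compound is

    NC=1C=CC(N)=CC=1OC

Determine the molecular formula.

Walk through each heavy atom and fill implicit hydrogens from standard valence (C 4, N 3, O 2, S 2, halogen 1):
  atom 1: N, bond orders sum to 1 (valence 3) → 2 H
  atom 2: C, bond orders sum to 4 (valence 4) → 0 H
  atom 3: C, bond orders sum to 3 (valence 4) → 1 H
  atom 4: C, bond orders sum to 3 (valence 4) → 1 H
  atom 5: C, bond orders sum to 4 (valence 4) → 0 H
  atom 6: N, bond orders sum to 1 (valence 3) → 2 H
  atom 7: C, bond orders sum to 3 (valence 4) → 1 H
  atom 8: C, bond orders sum to 4 (valence 4) → 0 H
  atom 9: O, bond orders sum to 2 (valence 2) → 0 H
  atom 10: C, bond orders sum to 1 (valence 4) → 3 H
Totals → C:7, H:10, N:2, O:1.

C7H10N2O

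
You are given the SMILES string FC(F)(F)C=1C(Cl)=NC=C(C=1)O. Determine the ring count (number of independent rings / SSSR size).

In SMILES, each pair of matching ring-closure digits denotes one ring-closing bond; the number of such bonds equals the number of independent rings.
Ring-closure bonds here: 1.

1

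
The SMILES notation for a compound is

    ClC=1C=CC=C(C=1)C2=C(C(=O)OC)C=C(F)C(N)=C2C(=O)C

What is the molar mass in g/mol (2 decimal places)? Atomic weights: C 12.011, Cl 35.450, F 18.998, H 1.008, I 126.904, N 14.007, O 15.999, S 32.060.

321.73 g/mol

First, the molecular formula is C16H13ClFNO3 (counting implicit H from valence).
  C: 16 × 12.011 = 192.176
  Cl: 1 × 35.450 = 35.450
  F: 1 × 18.998 = 18.998
  H: 13 × 1.008 = 13.104
  N: 1 × 14.007 = 14.007
  O: 3 × 15.999 = 47.997
Sum: 16×12.011 + 1×35.450 + 1×18.998 + 13×1.008 + 1×14.007 + 3×15.999 = 321.732 → 321.73 g/mol.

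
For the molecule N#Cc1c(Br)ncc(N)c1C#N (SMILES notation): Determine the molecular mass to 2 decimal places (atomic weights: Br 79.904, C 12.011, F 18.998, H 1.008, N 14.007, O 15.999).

223.03 g/mol

First, the molecular formula is C7H3BrN4 (counting implicit H from valence).
  Br: 1 × 79.904 = 79.904
  C: 7 × 12.011 = 84.077
  H: 3 × 1.008 = 3.024
  N: 4 × 14.007 = 56.028
Sum: 1×79.904 + 7×12.011 + 3×1.008 + 4×14.007 = 223.033 → 223.03 g/mol.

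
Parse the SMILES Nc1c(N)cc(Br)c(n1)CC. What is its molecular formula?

Walk through each heavy atom and fill implicit hydrogens from standard valence (C 4, N 3, O 2, S 2, halogen 1); for lowercase aromatic atoms, an aromatic c carries 1 H when it has two neighbours and 0 H with three, and aromatic n carries 0 H:
  atom 1: N, bond orders sum to 1 (valence 3) → 2 H
  atom 2: aromatic c, 3 neighbours → 0 H
  atom 3: aromatic c, 3 neighbours → 0 H
  atom 4: N, bond orders sum to 1 (valence 3) → 2 H
  atom 5: aromatic c, 2 neighbours → 1 H
  atom 6: aromatic c, 3 neighbours → 0 H
  atom 7: Br (halogen, monovalent) → 0 H
  atom 8: aromatic c, 3 neighbours → 0 H
  atom 9: aromatic n, 2 neighbours → 0 H
  atom 10: C, bond orders sum to 2 (valence 4) → 2 H
  atom 11: C, bond orders sum to 1 (valence 4) → 3 H
Totals → C:7, H:10, Br:1, N:3.
In Hill order: C7H10BrN3.

C7H10BrN3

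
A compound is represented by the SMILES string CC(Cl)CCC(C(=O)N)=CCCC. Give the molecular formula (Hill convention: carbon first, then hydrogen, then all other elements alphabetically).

C10H18ClNO

Walk through each heavy atom and fill implicit hydrogens from standard valence (C 4, N 3, O 2, S 2, halogen 1):
  atom 1: C, bond orders sum to 1 (valence 4) → 3 H
  atom 2: C, bond orders sum to 3 (valence 4) → 1 H
  atom 3: Cl (halogen, monovalent) → 0 H
  atom 4: C, bond orders sum to 2 (valence 4) → 2 H
  atom 5: C, bond orders sum to 2 (valence 4) → 2 H
  atom 6: C, bond orders sum to 4 (valence 4) → 0 H
  atom 7: C, bond orders sum to 4 (valence 4) → 0 H
  atom 8: O, bond orders sum to 2 (valence 2) → 0 H
  atom 9: N, bond orders sum to 1 (valence 3) → 2 H
  atom 10: C, bond orders sum to 3 (valence 4) → 1 H
  atom 11: C, bond orders sum to 2 (valence 4) → 2 H
  atom 12: C, bond orders sum to 2 (valence 4) → 2 H
  atom 13: C, bond orders sum to 1 (valence 4) → 3 H
Totals → C:10, H:18, Cl:1, N:1, O:1.
In Hill order: C10H18ClNO.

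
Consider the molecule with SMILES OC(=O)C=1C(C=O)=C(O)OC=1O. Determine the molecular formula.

C6H4O6

Walk through each heavy atom and fill implicit hydrogens from standard valence (C 4, N 3, O 2, S 2, halogen 1):
  atom 1: O, bond orders sum to 1 (valence 2) → 1 H
  atom 2: C, bond orders sum to 4 (valence 4) → 0 H
  atom 3: O, bond orders sum to 2 (valence 2) → 0 H
  atom 4: C, bond orders sum to 4 (valence 4) → 0 H
  atom 5: C, bond orders sum to 4 (valence 4) → 0 H
  atom 6: C, bond orders sum to 3 (valence 4) → 1 H
  atom 7: O, bond orders sum to 2 (valence 2) → 0 H
  atom 8: C, bond orders sum to 4 (valence 4) → 0 H
  atom 9: O, bond orders sum to 1 (valence 2) → 1 H
  atom 10: O, bond orders sum to 2 (valence 2) → 0 H
  atom 11: C, bond orders sum to 4 (valence 4) → 0 H
  atom 12: O, bond orders sum to 1 (valence 2) → 1 H
Totals → C:6, H:4, O:6.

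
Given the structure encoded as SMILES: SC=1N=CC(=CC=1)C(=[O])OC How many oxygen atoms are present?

Scan the SMILES for O atoms (remember two-letter symbols like Cl and Br are single atoms).
Oxygen count: 2.

2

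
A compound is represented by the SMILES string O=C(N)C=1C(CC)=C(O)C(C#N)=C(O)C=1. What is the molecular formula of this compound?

C10H10N2O3

Walk through each heavy atom and fill implicit hydrogens from standard valence (C 4, N 3, O 2, S 2, halogen 1):
  atom 1: O, bond orders sum to 2 (valence 2) → 0 H
  atom 2: C, bond orders sum to 4 (valence 4) → 0 H
  atom 3: N, bond orders sum to 1 (valence 3) → 2 H
  atom 4: C, bond orders sum to 4 (valence 4) → 0 H
  atom 5: C, bond orders sum to 4 (valence 4) → 0 H
  atom 6: C, bond orders sum to 2 (valence 4) → 2 H
  atom 7: C, bond orders sum to 1 (valence 4) → 3 H
  atom 8: C, bond orders sum to 4 (valence 4) → 0 H
  atom 9: O, bond orders sum to 1 (valence 2) → 1 H
  atom 10: C, bond orders sum to 4 (valence 4) → 0 H
  atom 11: C, bond orders sum to 4 (valence 4) → 0 H
  atom 12: N, bond orders sum to 3 (valence 3) → 0 H
  atom 13: C, bond orders sum to 4 (valence 4) → 0 H
  atom 14: O, bond orders sum to 1 (valence 2) → 1 H
  atom 15: C, bond orders sum to 3 (valence 4) → 1 H
Totals → C:10, H:10, N:2, O:3.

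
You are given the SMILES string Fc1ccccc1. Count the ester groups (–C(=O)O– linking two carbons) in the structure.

0

Scan the SMILES for the ester motif — none present.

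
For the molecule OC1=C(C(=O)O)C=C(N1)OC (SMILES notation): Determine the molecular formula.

C6H7NO4

Walk through each heavy atom and fill implicit hydrogens from standard valence (C 4, N 3, O 2, S 2, halogen 1):
  atom 1: O, bond orders sum to 1 (valence 2) → 1 H
  atom 2: C, bond orders sum to 4 (valence 4) → 0 H
  atom 3: C, bond orders sum to 4 (valence 4) → 0 H
  atom 4: C, bond orders sum to 4 (valence 4) → 0 H
  atom 5: O, bond orders sum to 2 (valence 2) → 0 H
  atom 6: O, bond orders sum to 1 (valence 2) → 1 H
  atom 7: C, bond orders sum to 3 (valence 4) → 1 H
  atom 8: C, bond orders sum to 4 (valence 4) → 0 H
  atom 9: N, bond orders sum to 2 (valence 3) → 1 H
  atom 10: O, bond orders sum to 2 (valence 2) → 0 H
  atom 11: C, bond orders sum to 1 (valence 4) → 3 H
Totals → C:6, H:7, N:1, O:4.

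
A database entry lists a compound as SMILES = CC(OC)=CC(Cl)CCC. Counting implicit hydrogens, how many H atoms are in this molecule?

Walk through each heavy atom and fill implicit hydrogens from standard valence (C 4, N 3, O 2, S 2, halogen 1):
  atom 1: C, bond orders sum to 1 (valence 4) → 3 H
  atom 2: C, bond orders sum to 4 (valence 4) → 0 H
  atom 3: O, bond orders sum to 2 (valence 2) → 0 H
  atom 4: C, bond orders sum to 1 (valence 4) → 3 H
  atom 5: C, bond orders sum to 3 (valence 4) → 1 H
  atom 6: C, bond orders sum to 3 (valence 4) → 1 H
  atom 7: Cl (halogen, monovalent) → 0 H
  atom 8: C, bond orders sum to 2 (valence 4) → 2 H
  atom 9: C, bond orders sum to 2 (valence 4) → 2 H
  atom 10: C, bond orders sum to 1 (valence 4) → 3 H
Total hydrogens: 15.

15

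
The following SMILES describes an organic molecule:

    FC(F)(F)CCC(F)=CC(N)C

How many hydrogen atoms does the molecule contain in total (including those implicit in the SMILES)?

Walk through each heavy atom and fill implicit hydrogens from standard valence (C 4, N 3, O 2, S 2, halogen 1):
  atom 1: F (halogen, monovalent) → 0 H
  atom 2: C, bond orders sum to 4 (valence 4) → 0 H
  atom 3: F (halogen, monovalent) → 0 H
  atom 4: F (halogen, monovalent) → 0 H
  atom 5: C, bond orders sum to 2 (valence 4) → 2 H
  atom 6: C, bond orders sum to 2 (valence 4) → 2 H
  atom 7: C, bond orders sum to 4 (valence 4) → 0 H
  atom 8: F (halogen, monovalent) → 0 H
  atom 9: C, bond orders sum to 3 (valence 4) → 1 H
  atom 10: C, bond orders sum to 3 (valence 4) → 1 H
  atom 11: N, bond orders sum to 1 (valence 3) → 2 H
  atom 12: C, bond orders sum to 1 (valence 4) → 3 H
Total hydrogens: 11.

11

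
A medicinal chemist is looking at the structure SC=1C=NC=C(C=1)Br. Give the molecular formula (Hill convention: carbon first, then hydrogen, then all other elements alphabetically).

Walk through each heavy atom and fill implicit hydrogens from standard valence (C 4, N 3, O 2, S 2, halogen 1):
  atom 1: S, bond orders sum to 1 (valence 2) → 1 H
  atom 2: C, bond orders sum to 4 (valence 4) → 0 H
  atom 3: C, bond orders sum to 3 (valence 4) → 1 H
  atom 4: N, bond orders sum to 3 (valence 3) → 0 H
  atom 5: C, bond orders sum to 3 (valence 4) → 1 H
  atom 6: C, bond orders sum to 4 (valence 4) → 0 H
  atom 7: C, bond orders sum to 3 (valence 4) → 1 H
  atom 8: Br (halogen, monovalent) → 0 H
Totals → C:5, H:4, Br:1, N:1, S:1.
In Hill order: C5H4BrNS.

C5H4BrNS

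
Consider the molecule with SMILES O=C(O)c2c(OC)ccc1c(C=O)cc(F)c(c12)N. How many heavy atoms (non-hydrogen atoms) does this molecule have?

19

Every atom symbol written in the SMILES (organic subset) is one heavy atom; implicit H are not written.
Heavy atoms by element → C:13, F:1, N:1, O:4.
Total: 19.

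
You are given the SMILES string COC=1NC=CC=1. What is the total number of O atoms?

1

Scan the SMILES for O atoms (remember two-letter symbols like Cl and Br are single atoms).
Oxygen count: 1.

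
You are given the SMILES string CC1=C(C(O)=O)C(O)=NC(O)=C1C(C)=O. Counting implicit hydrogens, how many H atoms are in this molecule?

9

Walk through each heavy atom and fill implicit hydrogens from standard valence (C 4, N 3, O 2, S 2, halogen 1):
  atom 1: C, bond orders sum to 1 (valence 4) → 3 H
  atom 2: C, bond orders sum to 4 (valence 4) → 0 H
  atom 3: C, bond orders sum to 4 (valence 4) → 0 H
  atom 4: C, bond orders sum to 4 (valence 4) → 0 H
  atom 5: O, bond orders sum to 1 (valence 2) → 1 H
  atom 6: O, bond orders sum to 2 (valence 2) → 0 H
  atom 7: C, bond orders sum to 4 (valence 4) → 0 H
  atom 8: O, bond orders sum to 1 (valence 2) → 1 H
  atom 9: N, bond orders sum to 3 (valence 3) → 0 H
  atom 10: C, bond orders sum to 4 (valence 4) → 0 H
  atom 11: O, bond orders sum to 1 (valence 2) → 1 H
  atom 12: C, bond orders sum to 4 (valence 4) → 0 H
  atom 13: C, bond orders sum to 4 (valence 4) → 0 H
  atom 14: C, bond orders sum to 1 (valence 4) → 3 H
  atom 15: O, bond orders sum to 2 (valence 2) → 0 H
Total hydrogens: 9.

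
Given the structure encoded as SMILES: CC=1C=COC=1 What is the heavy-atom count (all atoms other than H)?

6

Every atom symbol written in the SMILES (organic subset) is one heavy atom; implicit H are not written.
Heavy atoms by element → C:5, O:1.
Total: 6.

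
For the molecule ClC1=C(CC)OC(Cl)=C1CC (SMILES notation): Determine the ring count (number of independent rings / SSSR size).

1

In SMILES, each pair of matching ring-closure digits denotes one ring-closing bond; the number of such bonds equals the number of independent rings.
Ring-closure bonds here: 1.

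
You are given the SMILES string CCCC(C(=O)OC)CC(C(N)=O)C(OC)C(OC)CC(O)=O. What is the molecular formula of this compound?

C15H27NO7

Walk through each heavy atom and fill implicit hydrogens from standard valence (C 4, N 3, O 2, S 2, halogen 1):
  atom 1: C, bond orders sum to 1 (valence 4) → 3 H
  atom 2: C, bond orders sum to 2 (valence 4) → 2 H
  atom 3: C, bond orders sum to 2 (valence 4) → 2 H
  atom 4: C, bond orders sum to 3 (valence 4) → 1 H
  atom 5: C, bond orders sum to 4 (valence 4) → 0 H
  atom 6: O, bond orders sum to 2 (valence 2) → 0 H
  atom 7: O, bond orders sum to 2 (valence 2) → 0 H
  atom 8: C, bond orders sum to 1 (valence 4) → 3 H
  atom 9: C, bond orders sum to 2 (valence 4) → 2 H
  atom 10: C, bond orders sum to 3 (valence 4) → 1 H
  atom 11: C, bond orders sum to 4 (valence 4) → 0 H
  atom 12: N, bond orders sum to 1 (valence 3) → 2 H
  atom 13: O, bond orders sum to 2 (valence 2) → 0 H
  atom 14: C, bond orders sum to 3 (valence 4) → 1 H
  atom 15: O, bond orders sum to 2 (valence 2) → 0 H
  atom 16: C, bond orders sum to 1 (valence 4) → 3 H
  atom 17: C, bond orders sum to 3 (valence 4) → 1 H
  atom 18: O, bond orders sum to 2 (valence 2) → 0 H
  atom 19: C, bond orders sum to 1 (valence 4) → 3 H
  atom 20: C, bond orders sum to 2 (valence 4) → 2 H
  atom 21: C, bond orders sum to 4 (valence 4) → 0 H
  atom 22: O, bond orders sum to 1 (valence 2) → 1 H
  atom 23: O, bond orders sum to 2 (valence 2) → 0 H
Totals → C:15, H:27, N:1, O:7.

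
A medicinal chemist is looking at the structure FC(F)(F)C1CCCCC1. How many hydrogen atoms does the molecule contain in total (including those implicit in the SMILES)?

11

Walk through each heavy atom and fill implicit hydrogens from standard valence (C 4, N 3, O 2, S 2, halogen 1):
  atom 1: F (halogen, monovalent) → 0 H
  atom 2: C, bond orders sum to 4 (valence 4) → 0 H
  atom 3: F (halogen, monovalent) → 0 H
  atom 4: F (halogen, monovalent) → 0 H
  atom 5: C, bond orders sum to 3 (valence 4) → 1 H
  atom 6: C, bond orders sum to 2 (valence 4) → 2 H
  atom 7: C, bond orders sum to 2 (valence 4) → 2 H
  atom 8: C, bond orders sum to 2 (valence 4) → 2 H
  atom 9: C, bond orders sum to 2 (valence 4) → 2 H
  atom 10: C, bond orders sum to 2 (valence 4) → 2 H
Total hydrogens: 11.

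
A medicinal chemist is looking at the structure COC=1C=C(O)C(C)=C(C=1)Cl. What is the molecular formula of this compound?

Walk through each heavy atom and fill implicit hydrogens from standard valence (C 4, N 3, O 2, S 2, halogen 1):
  atom 1: C, bond orders sum to 1 (valence 4) → 3 H
  atom 2: O, bond orders sum to 2 (valence 2) → 0 H
  atom 3: C, bond orders sum to 4 (valence 4) → 0 H
  atom 4: C, bond orders sum to 3 (valence 4) → 1 H
  atom 5: C, bond orders sum to 4 (valence 4) → 0 H
  atom 6: O, bond orders sum to 1 (valence 2) → 1 H
  atom 7: C, bond orders sum to 4 (valence 4) → 0 H
  atom 8: C, bond orders sum to 1 (valence 4) → 3 H
  atom 9: C, bond orders sum to 4 (valence 4) → 0 H
  atom 10: C, bond orders sum to 3 (valence 4) → 1 H
  atom 11: Cl (halogen, monovalent) → 0 H
Totals → C:8, H:9, Cl:1, O:2.
In Hill order: C8H9ClO2.

C8H9ClO2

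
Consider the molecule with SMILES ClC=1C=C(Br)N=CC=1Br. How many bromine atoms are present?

2

Scan the SMILES for Br atoms (remember two-letter symbols like Cl and Br are single atoms).
Bromine count: 2.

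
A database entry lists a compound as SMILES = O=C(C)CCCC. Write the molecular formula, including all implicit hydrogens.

C6H12O

Walk through each heavy atom and fill implicit hydrogens from standard valence (C 4, N 3, O 2, S 2, halogen 1):
  atom 1: O, bond orders sum to 2 (valence 2) → 0 H
  atom 2: C, bond orders sum to 4 (valence 4) → 0 H
  atom 3: C, bond orders sum to 1 (valence 4) → 3 H
  atom 4: C, bond orders sum to 2 (valence 4) → 2 H
  atom 5: C, bond orders sum to 2 (valence 4) → 2 H
  atom 6: C, bond orders sum to 2 (valence 4) → 2 H
  atom 7: C, bond orders sum to 1 (valence 4) → 3 H
Totals → C:6, H:12, O:1.
In Hill order: C6H12O.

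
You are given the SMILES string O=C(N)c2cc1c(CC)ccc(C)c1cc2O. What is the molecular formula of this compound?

Walk through each heavy atom and fill implicit hydrogens from standard valence (C 4, N 3, O 2, S 2, halogen 1); for lowercase aromatic atoms, an aromatic c carries 1 H when it has two neighbours and 0 H with three, and aromatic n carries 0 H:
  atom 1: O, bond orders sum to 2 (valence 2) → 0 H
  atom 2: C, bond orders sum to 4 (valence 4) → 0 H
  atom 3: N, bond orders sum to 1 (valence 3) → 2 H
  atom 4: aromatic c, 3 neighbours → 0 H
  atom 5: aromatic c, 2 neighbours → 1 H
  atom 6: aromatic c, 3 neighbours → 0 H
  atom 7: aromatic c, 3 neighbours → 0 H
  atom 8: C, bond orders sum to 2 (valence 4) → 2 H
  atom 9: C, bond orders sum to 1 (valence 4) → 3 H
  atom 10: aromatic c, 2 neighbours → 1 H
  atom 11: aromatic c, 2 neighbours → 1 H
  atom 12: aromatic c, 3 neighbours → 0 H
  atom 13: C, bond orders sum to 1 (valence 4) → 3 H
  atom 14: aromatic c, 3 neighbours → 0 H
  atom 15: aromatic c, 2 neighbours → 1 H
  atom 16: aromatic c, 3 neighbours → 0 H
  atom 17: O, bond orders sum to 1 (valence 2) → 1 H
Totals → C:14, H:15, N:1, O:2.

C14H15NO2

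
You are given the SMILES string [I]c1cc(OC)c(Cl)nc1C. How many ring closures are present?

1

In SMILES, each pair of matching ring-closure digits denotes one ring-closing bond; the number of such bonds equals the number of independent rings.
Ring-closure bonds here: 1.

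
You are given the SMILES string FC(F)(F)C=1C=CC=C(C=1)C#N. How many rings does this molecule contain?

In SMILES, each pair of matching ring-closure digits denotes one ring-closing bond; the number of such bonds equals the number of independent rings.
Ring-closure bonds here: 1.

1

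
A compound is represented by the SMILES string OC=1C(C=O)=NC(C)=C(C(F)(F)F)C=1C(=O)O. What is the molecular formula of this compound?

C9H6F3NO4

Walk through each heavy atom and fill implicit hydrogens from standard valence (C 4, N 3, O 2, S 2, halogen 1):
  atom 1: O, bond orders sum to 1 (valence 2) → 1 H
  atom 2: C, bond orders sum to 4 (valence 4) → 0 H
  atom 3: C, bond orders sum to 4 (valence 4) → 0 H
  atom 4: C, bond orders sum to 3 (valence 4) → 1 H
  atom 5: O, bond orders sum to 2 (valence 2) → 0 H
  atom 6: N, bond orders sum to 3 (valence 3) → 0 H
  atom 7: C, bond orders sum to 4 (valence 4) → 0 H
  atom 8: C, bond orders sum to 1 (valence 4) → 3 H
  atom 9: C, bond orders sum to 4 (valence 4) → 0 H
  atom 10: C, bond orders sum to 4 (valence 4) → 0 H
  atom 11: F (halogen, monovalent) → 0 H
  atom 12: F (halogen, monovalent) → 0 H
  atom 13: F (halogen, monovalent) → 0 H
  atom 14: C, bond orders sum to 4 (valence 4) → 0 H
  atom 15: C, bond orders sum to 4 (valence 4) → 0 H
  atom 16: O, bond orders sum to 2 (valence 2) → 0 H
  atom 17: O, bond orders sum to 1 (valence 2) → 1 H
Totals → C:9, H:6, F:3, N:1, O:4.
In Hill order: C9H6F3NO4.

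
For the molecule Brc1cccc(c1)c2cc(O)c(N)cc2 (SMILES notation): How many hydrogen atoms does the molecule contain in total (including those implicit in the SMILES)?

Walk through each heavy atom and fill implicit hydrogens from standard valence (C 4, N 3, O 2, S 2, halogen 1); for lowercase aromatic atoms, an aromatic c carries 1 H when it has two neighbours and 0 H with three, and aromatic n carries 0 H:
  atom 1: Br (halogen, monovalent) → 0 H
  atom 2: aromatic c, 3 neighbours → 0 H
  atom 3: aromatic c, 2 neighbours → 1 H
  atom 4: aromatic c, 2 neighbours → 1 H
  atom 5: aromatic c, 2 neighbours → 1 H
  atom 6: aromatic c, 3 neighbours → 0 H
  atom 7: aromatic c, 2 neighbours → 1 H
  atom 8: aromatic c, 3 neighbours → 0 H
  atom 9: aromatic c, 2 neighbours → 1 H
  atom 10: aromatic c, 3 neighbours → 0 H
  atom 11: O, bond orders sum to 1 (valence 2) → 1 H
  atom 12: aromatic c, 3 neighbours → 0 H
  atom 13: N, bond orders sum to 1 (valence 3) → 2 H
  atom 14: aromatic c, 2 neighbours → 1 H
  atom 15: aromatic c, 2 neighbours → 1 H
Total hydrogens: 10.

10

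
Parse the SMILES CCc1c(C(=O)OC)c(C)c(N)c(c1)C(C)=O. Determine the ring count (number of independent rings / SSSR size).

1

In SMILES, each pair of matching ring-closure digits denotes one ring-closing bond; the number of such bonds equals the number of independent rings.
Ring-closure bonds here: 1.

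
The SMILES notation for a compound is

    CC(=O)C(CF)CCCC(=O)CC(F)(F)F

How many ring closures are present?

In SMILES, each pair of matching ring-closure digits denotes one ring-closing bond; the number of such bonds equals the number of independent rings.
Ring-closure bonds here: 0.

0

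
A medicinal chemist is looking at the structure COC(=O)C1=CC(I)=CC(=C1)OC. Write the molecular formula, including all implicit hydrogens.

Walk through each heavy atom and fill implicit hydrogens from standard valence (C 4, N 3, O 2, S 2, halogen 1):
  atom 1: C, bond orders sum to 1 (valence 4) → 3 H
  atom 2: O, bond orders sum to 2 (valence 2) → 0 H
  atom 3: C, bond orders sum to 4 (valence 4) → 0 H
  atom 4: O, bond orders sum to 2 (valence 2) → 0 H
  atom 5: C, bond orders sum to 4 (valence 4) → 0 H
  atom 6: C, bond orders sum to 3 (valence 4) → 1 H
  atom 7: C, bond orders sum to 4 (valence 4) → 0 H
  atom 8: I (halogen, monovalent) → 0 H
  atom 9: C, bond orders sum to 3 (valence 4) → 1 H
  atom 10: C, bond orders sum to 4 (valence 4) → 0 H
  atom 11: C, bond orders sum to 3 (valence 4) → 1 H
  atom 12: O, bond orders sum to 2 (valence 2) → 0 H
  atom 13: C, bond orders sum to 1 (valence 4) → 3 H
Totals → C:9, H:9, I:1, O:3.
In Hill order: C9H9IO3.

C9H9IO3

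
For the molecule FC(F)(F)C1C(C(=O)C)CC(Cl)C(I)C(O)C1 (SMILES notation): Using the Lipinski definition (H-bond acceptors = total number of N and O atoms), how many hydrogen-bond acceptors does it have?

N atoms: 0; O atoms: 2.
Lipinski HBA = 0 + 2 = 2.

2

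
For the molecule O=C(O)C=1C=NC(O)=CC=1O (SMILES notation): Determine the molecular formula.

Walk through each heavy atom and fill implicit hydrogens from standard valence (C 4, N 3, O 2, S 2, halogen 1):
  atom 1: O, bond orders sum to 2 (valence 2) → 0 H
  atom 2: C, bond orders sum to 4 (valence 4) → 0 H
  atom 3: O, bond orders sum to 1 (valence 2) → 1 H
  atom 4: C, bond orders sum to 4 (valence 4) → 0 H
  atom 5: C, bond orders sum to 3 (valence 4) → 1 H
  atom 6: N, bond orders sum to 3 (valence 3) → 0 H
  atom 7: C, bond orders sum to 4 (valence 4) → 0 H
  atom 8: O, bond orders sum to 1 (valence 2) → 1 H
  atom 9: C, bond orders sum to 3 (valence 4) → 1 H
  atom 10: C, bond orders sum to 4 (valence 4) → 0 H
  atom 11: O, bond orders sum to 1 (valence 2) → 1 H
Totals → C:6, H:5, N:1, O:4.

C6H5NO4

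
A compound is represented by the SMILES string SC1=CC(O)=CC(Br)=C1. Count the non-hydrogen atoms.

Every atom symbol written in the SMILES (organic subset) is one heavy atom; implicit H are not written.
Heavy atoms by element → Br:1, C:6, O:1, S:1.
Total: 9.

9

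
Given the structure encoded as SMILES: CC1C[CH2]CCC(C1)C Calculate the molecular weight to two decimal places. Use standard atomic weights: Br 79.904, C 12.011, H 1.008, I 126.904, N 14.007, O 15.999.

First, the molecular formula is C9H18 (counting implicit H from valence).
  C: 9 × 12.011 = 108.099
  H: 18 × 1.008 = 18.144
Sum: 9×12.011 + 18×1.008 = 126.243 → 126.24 g/mol.

126.24 g/mol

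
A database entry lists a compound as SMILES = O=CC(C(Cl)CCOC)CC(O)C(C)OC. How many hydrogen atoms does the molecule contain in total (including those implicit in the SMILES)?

21

Walk through each heavy atom and fill implicit hydrogens from standard valence (C 4, N 3, O 2, S 2, halogen 1):
  atom 1: O, bond orders sum to 2 (valence 2) → 0 H
  atom 2: C, bond orders sum to 3 (valence 4) → 1 H
  atom 3: C, bond orders sum to 3 (valence 4) → 1 H
  atom 4: C, bond orders sum to 3 (valence 4) → 1 H
  atom 5: Cl (halogen, monovalent) → 0 H
  atom 6: C, bond orders sum to 2 (valence 4) → 2 H
  atom 7: C, bond orders sum to 2 (valence 4) → 2 H
  atom 8: O, bond orders sum to 2 (valence 2) → 0 H
  atom 9: C, bond orders sum to 1 (valence 4) → 3 H
  atom 10: C, bond orders sum to 2 (valence 4) → 2 H
  atom 11: C, bond orders sum to 3 (valence 4) → 1 H
  atom 12: O, bond orders sum to 1 (valence 2) → 1 H
  atom 13: C, bond orders sum to 3 (valence 4) → 1 H
  atom 14: C, bond orders sum to 1 (valence 4) → 3 H
  atom 15: O, bond orders sum to 2 (valence 2) → 0 H
  atom 16: C, bond orders sum to 1 (valence 4) → 3 H
Total hydrogens: 21.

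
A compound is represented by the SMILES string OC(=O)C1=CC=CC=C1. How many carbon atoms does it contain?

7

Count every carbon token in the SMILES (each C, including those in ring-closure positions and inside branches).
Carbon count: 7.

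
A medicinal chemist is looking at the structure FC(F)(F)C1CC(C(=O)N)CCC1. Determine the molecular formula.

C8H12F3NO

Walk through each heavy atom and fill implicit hydrogens from standard valence (C 4, N 3, O 2, S 2, halogen 1):
  atom 1: F (halogen, monovalent) → 0 H
  atom 2: C, bond orders sum to 4 (valence 4) → 0 H
  atom 3: F (halogen, monovalent) → 0 H
  atom 4: F (halogen, monovalent) → 0 H
  atom 5: C, bond orders sum to 3 (valence 4) → 1 H
  atom 6: C, bond orders sum to 2 (valence 4) → 2 H
  atom 7: C, bond orders sum to 3 (valence 4) → 1 H
  atom 8: C, bond orders sum to 4 (valence 4) → 0 H
  atom 9: O, bond orders sum to 2 (valence 2) → 0 H
  atom 10: N, bond orders sum to 1 (valence 3) → 2 H
  atom 11: C, bond orders sum to 2 (valence 4) → 2 H
  atom 12: C, bond orders sum to 2 (valence 4) → 2 H
  atom 13: C, bond orders sum to 2 (valence 4) → 2 H
Totals → C:8, H:12, F:3, N:1, O:1.
In Hill order: C8H12F3NO.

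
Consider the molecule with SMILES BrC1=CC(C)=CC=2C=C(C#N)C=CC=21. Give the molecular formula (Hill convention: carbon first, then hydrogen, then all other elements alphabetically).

Walk through each heavy atom and fill implicit hydrogens from standard valence (C 4, N 3, O 2, S 2, halogen 1):
  atom 1: Br (halogen, monovalent) → 0 H
  atom 2: C, bond orders sum to 4 (valence 4) → 0 H
  atom 3: C, bond orders sum to 3 (valence 4) → 1 H
  atom 4: C, bond orders sum to 4 (valence 4) → 0 H
  atom 5: C, bond orders sum to 1 (valence 4) → 3 H
  atom 6: C, bond orders sum to 3 (valence 4) → 1 H
  atom 7: C, bond orders sum to 4 (valence 4) → 0 H
  atom 8: C, bond orders sum to 3 (valence 4) → 1 H
  atom 9: C, bond orders sum to 4 (valence 4) → 0 H
  atom 10: C, bond orders sum to 4 (valence 4) → 0 H
  atom 11: N, bond orders sum to 3 (valence 3) → 0 H
  atom 12: C, bond orders sum to 3 (valence 4) → 1 H
  atom 13: C, bond orders sum to 3 (valence 4) → 1 H
  atom 14: C, bond orders sum to 4 (valence 4) → 0 H
Totals → C:12, H:8, Br:1, N:1.

C12H8BrN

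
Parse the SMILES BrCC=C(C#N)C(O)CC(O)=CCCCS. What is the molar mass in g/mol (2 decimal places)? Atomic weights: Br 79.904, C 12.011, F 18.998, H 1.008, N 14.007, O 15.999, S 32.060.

First, the molecular formula is C11H16BrNO2S (counting implicit H from valence).
  Br: 1 × 79.904 = 79.904
  C: 11 × 12.011 = 132.121
  H: 16 × 1.008 = 16.128
  N: 1 × 14.007 = 14.007
  O: 2 × 15.999 = 31.998
  S: 1 × 32.060 = 32.060
Sum: 1×79.904 + 11×12.011 + 16×1.008 + 1×14.007 + 2×15.999 + 1×32.060 = 306.218 → 306.22 g/mol.

306.22 g/mol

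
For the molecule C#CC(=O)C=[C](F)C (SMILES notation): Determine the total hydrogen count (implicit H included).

Walk through each heavy atom and fill implicit hydrogens from standard valence (C 4, N 3, O 2, S 2, halogen 1):
  atom 1: C, bond orders sum to 3 (valence 4) → 1 H
  atom 2: C, bond orders sum to 4 (valence 4) → 0 H
  atom 3: C, bond orders sum to 4 (valence 4) → 0 H
  atom 4: O, bond orders sum to 2 (valence 2) → 0 H
  atom 5: C, bond orders sum to 3 (valence 4) → 1 H
  atom 6: C with explicit H count 0
  atom 7: F (halogen, monovalent) → 0 H
  atom 8: C, bond orders sum to 1 (valence 4) → 3 H
Total hydrogens: 5.

5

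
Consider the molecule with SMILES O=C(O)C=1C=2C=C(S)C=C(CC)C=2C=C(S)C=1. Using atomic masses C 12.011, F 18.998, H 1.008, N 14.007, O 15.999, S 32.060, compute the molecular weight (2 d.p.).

264.36 g/mol

First, the molecular formula is C13H12O2S2 (counting implicit H from valence).
  C: 13 × 12.011 = 156.143
  H: 12 × 1.008 = 12.096
  O: 2 × 15.999 = 31.998
  S: 2 × 32.060 = 64.120
Sum: 13×12.011 + 12×1.008 + 2×15.999 + 2×32.060 = 264.357 → 264.36 g/mol.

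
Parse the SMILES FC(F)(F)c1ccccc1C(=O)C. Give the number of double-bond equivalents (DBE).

Molecular formula: C9H7F3O.
DoU = (2C + 2 + N − H − X) / 2, where X is the halogen count and O/S are ignored.
    = (2·9 + 2 + 0 − 7 − 3) / 2 = 10 / 2 = 5.

5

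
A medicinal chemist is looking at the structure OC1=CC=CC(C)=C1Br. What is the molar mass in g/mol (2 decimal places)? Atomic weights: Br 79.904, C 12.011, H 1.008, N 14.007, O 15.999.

First, the molecular formula is C7H7BrO (counting implicit H from valence).
  Br: 1 × 79.904 = 79.904
  C: 7 × 12.011 = 84.077
  H: 7 × 1.008 = 7.056
  O: 1 × 15.999 = 15.999
Sum: 1×79.904 + 7×12.011 + 7×1.008 + 1×15.999 = 187.036 → 187.04 g/mol.

187.04 g/mol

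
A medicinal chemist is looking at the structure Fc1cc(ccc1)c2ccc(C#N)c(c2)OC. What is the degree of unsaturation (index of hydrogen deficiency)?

Molecular formula: C14H10FNO.
DoU = (2C + 2 + N − H − X) / 2, where X is the halogen count and O/S are ignored.
    = (2·14 + 2 + 1 − 10 − 1) / 2 = 20 / 2 = 10.

10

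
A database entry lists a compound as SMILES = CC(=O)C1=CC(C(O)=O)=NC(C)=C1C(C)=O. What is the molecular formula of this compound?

C11H11NO4

Walk through each heavy atom and fill implicit hydrogens from standard valence (C 4, N 3, O 2, S 2, halogen 1):
  atom 1: C, bond orders sum to 1 (valence 4) → 3 H
  atom 2: C, bond orders sum to 4 (valence 4) → 0 H
  atom 3: O, bond orders sum to 2 (valence 2) → 0 H
  atom 4: C, bond orders sum to 4 (valence 4) → 0 H
  atom 5: C, bond orders sum to 3 (valence 4) → 1 H
  atom 6: C, bond orders sum to 4 (valence 4) → 0 H
  atom 7: C, bond orders sum to 4 (valence 4) → 0 H
  atom 8: O, bond orders sum to 1 (valence 2) → 1 H
  atom 9: O, bond orders sum to 2 (valence 2) → 0 H
  atom 10: N, bond orders sum to 3 (valence 3) → 0 H
  atom 11: C, bond orders sum to 4 (valence 4) → 0 H
  atom 12: C, bond orders sum to 1 (valence 4) → 3 H
  atom 13: C, bond orders sum to 4 (valence 4) → 0 H
  atom 14: C, bond orders sum to 4 (valence 4) → 0 H
  atom 15: C, bond orders sum to 1 (valence 4) → 3 H
  atom 16: O, bond orders sum to 2 (valence 2) → 0 H
Totals → C:11, H:11, N:1, O:4.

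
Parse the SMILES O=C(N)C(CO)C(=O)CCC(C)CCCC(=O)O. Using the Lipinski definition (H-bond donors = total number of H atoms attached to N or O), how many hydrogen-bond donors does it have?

4

Donors: find every N or O and count the H atoms it carries.
  atom 1 (O): bond orders sum to 2 → 0 H
  atom 3 (N): bond orders sum to 1 → 2 H
  atom 6 (O): bond orders sum to 1 → 1 H
  atom 8 (O): bond orders sum to 2 → 0 H
  atom 17 (O): bond orders sum to 2 → 0 H
  atom 18 (O): bond orders sum to 1 → 1 H
Lipinski HBD = 4.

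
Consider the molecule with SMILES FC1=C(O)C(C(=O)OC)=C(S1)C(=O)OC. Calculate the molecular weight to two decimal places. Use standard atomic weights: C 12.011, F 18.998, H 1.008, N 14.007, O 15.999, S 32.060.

First, the molecular formula is C8H7FO5S (counting implicit H from valence).
  C: 8 × 12.011 = 96.088
  F: 1 × 18.998 = 18.998
  H: 7 × 1.008 = 7.056
  O: 5 × 15.999 = 79.995
  S: 1 × 32.060 = 32.060
Sum: 8×12.011 + 1×18.998 + 7×1.008 + 5×15.999 + 1×32.060 = 234.197 → 234.20 g/mol.

234.20 g/mol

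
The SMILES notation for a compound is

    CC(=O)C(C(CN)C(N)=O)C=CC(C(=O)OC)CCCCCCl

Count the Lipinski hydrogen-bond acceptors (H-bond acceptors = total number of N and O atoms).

6

N atoms: 2; O atoms: 4.
Lipinski HBA = 2 + 4 = 6.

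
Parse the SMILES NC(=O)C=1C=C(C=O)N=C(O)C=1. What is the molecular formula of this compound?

C7H6N2O3

Walk through each heavy atom and fill implicit hydrogens from standard valence (C 4, N 3, O 2, S 2, halogen 1):
  atom 1: N, bond orders sum to 1 (valence 3) → 2 H
  atom 2: C, bond orders sum to 4 (valence 4) → 0 H
  atom 3: O, bond orders sum to 2 (valence 2) → 0 H
  atom 4: C, bond orders sum to 4 (valence 4) → 0 H
  atom 5: C, bond orders sum to 3 (valence 4) → 1 H
  atom 6: C, bond orders sum to 4 (valence 4) → 0 H
  atom 7: C, bond orders sum to 3 (valence 4) → 1 H
  atom 8: O, bond orders sum to 2 (valence 2) → 0 H
  atom 9: N, bond orders sum to 3 (valence 3) → 0 H
  atom 10: C, bond orders sum to 4 (valence 4) → 0 H
  atom 11: O, bond orders sum to 1 (valence 2) → 1 H
  atom 12: C, bond orders sum to 3 (valence 4) → 1 H
Totals → C:7, H:6, N:2, O:3.
In Hill order: C7H6N2O3.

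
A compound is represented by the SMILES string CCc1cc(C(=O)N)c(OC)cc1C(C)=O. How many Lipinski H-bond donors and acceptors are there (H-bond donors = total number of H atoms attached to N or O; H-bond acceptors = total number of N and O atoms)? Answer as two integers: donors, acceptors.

2, 4

Donors: find every N or O and count the H atoms it carries.
  atom 7 (O): bond orders sum to 2 → 0 H
  atom 8 (N): bond orders sum to 1 → 2 H
  atom 10 (O): bond orders sum to 2 → 0 H
  atom 16 (O): bond orders sum to 2 → 0 H
Lipinski HBD = 2.
Acceptors: N atoms = 1, O atoms = 3 → HBA = 4.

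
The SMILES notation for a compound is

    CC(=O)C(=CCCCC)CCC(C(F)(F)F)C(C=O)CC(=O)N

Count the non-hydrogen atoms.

Every atom symbol written in the SMILES (organic subset) is one heavy atom; implicit H are not written.
Heavy atoms by element → C:16, F:3, N:1, O:3.
Total: 23.

23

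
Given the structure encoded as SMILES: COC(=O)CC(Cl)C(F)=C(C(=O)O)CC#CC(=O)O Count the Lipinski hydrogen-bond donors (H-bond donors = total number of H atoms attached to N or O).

Donors: find every N or O and count the H atoms it carries.
  atom 2 (O): bond orders sum to 2 → 0 H
  atom 4 (O): bond orders sum to 2 → 0 H
  atom 12 (O): bond orders sum to 2 → 0 H
  atom 13 (O): bond orders sum to 1 → 1 H
  atom 18 (O): bond orders sum to 2 → 0 H
  atom 19 (O): bond orders sum to 1 → 1 H
Lipinski HBD = 2.

2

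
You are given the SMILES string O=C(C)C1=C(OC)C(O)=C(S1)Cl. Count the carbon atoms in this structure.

Count every carbon token in the SMILES (each C, including those in ring-closure positions and inside branches).
Carbon count: 7.

7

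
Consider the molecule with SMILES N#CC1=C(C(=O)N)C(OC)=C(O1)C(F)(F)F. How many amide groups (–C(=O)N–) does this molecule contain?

The amide motif appears at heavy-atom position 5 in the SMILES.
Other groups present: 1 ether, 1 nitrile.
Amide count: 1.

1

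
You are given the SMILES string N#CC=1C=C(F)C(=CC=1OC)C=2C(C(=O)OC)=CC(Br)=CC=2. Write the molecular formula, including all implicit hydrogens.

C16H11BrFNO3

Walk through each heavy atom and fill implicit hydrogens from standard valence (C 4, N 3, O 2, S 2, halogen 1):
  atom 1: N, bond orders sum to 3 (valence 3) → 0 H
  atom 2: C, bond orders sum to 4 (valence 4) → 0 H
  atom 3: C, bond orders sum to 4 (valence 4) → 0 H
  atom 4: C, bond orders sum to 3 (valence 4) → 1 H
  atom 5: C, bond orders sum to 4 (valence 4) → 0 H
  atom 6: F (halogen, monovalent) → 0 H
  atom 7: C, bond orders sum to 4 (valence 4) → 0 H
  atom 8: C, bond orders sum to 3 (valence 4) → 1 H
  atom 9: C, bond orders sum to 4 (valence 4) → 0 H
  atom 10: O, bond orders sum to 2 (valence 2) → 0 H
  atom 11: C, bond orders sum to 1 (valence 4) → 3 H
  atom 12: C, bond orders sum to 4 (valence 4) → 0 H
  atom 13: C, bond orders sum to 4 (valence 4) → 0 H
  atom 14: C, bond orders sum to 4 (valence 4) → 0 H
  atom 15: O, bond orders sum to 2 (valence 2) → 0 H
  atom 16: O, bond orders sum to 2 (valence 2) → 0 H
  atom 17: C, bond orders sum to 1 (valence 4) → 3 H
  atom 18: C, bond orders sum to 3 (valence 4) → 1 H
  atom 19: C, bond orders sum to 4 (valence 4) → 0 H
  atom 20: Br (halogen, monovalent) → 0 H
  atom 21: C, bond orders sum to 3 (valence 4) → 1 H
  atom 22: C, bond orders sum to 3 (valence 4) → 1 H
Totals → C:16, H:11, Br:1, F:1, N:1, O:3.
In Hill order: C16H11BrFNO3.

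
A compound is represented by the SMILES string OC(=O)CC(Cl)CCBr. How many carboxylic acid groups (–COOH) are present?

1

The carboxylic acid motif appears at heavy-atom position 2 in the SMILES.
Carboxylic acid count: 1.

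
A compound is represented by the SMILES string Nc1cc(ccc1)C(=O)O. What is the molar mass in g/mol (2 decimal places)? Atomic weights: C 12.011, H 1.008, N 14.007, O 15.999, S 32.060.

137.14 g/mol

First, the molecular formula is C7H7NO2 (counting implicit H from valence).
  C: 7 × 12.011 = 84.077
  H: 7 × 1.008 = 7.056
  N: 1 × 14.007 = 14.007
  O: 2 × 15.999 = 31.998
Sum: 7×12.011 + 7×1.008 + 1×14.007 + 2×15.999 = 137.138 → 137.14 g/mol.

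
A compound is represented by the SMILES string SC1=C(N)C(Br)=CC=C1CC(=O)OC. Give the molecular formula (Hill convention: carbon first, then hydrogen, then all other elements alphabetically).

Walk through each heavy atom and fill implicit hydrogens from standard valence (C 4, N 3, O 2, S 2, halogen 1):
  atom 1: S, bond orders sum to 1 (valence 2) → 1 H
  atom 2: C, bond orders sum to 4 (valence 4) → 0 H
  atom 3: C, bond orders sum to 4 (valence 4) → 0 H
  atom 4: N, bond orders sum to 1 (valence 3) → 2 H
  atom 5: C, bond orders sum to 4 (valence 4) → 0 H
  atom 6: Br (halogen, monovalent) → 0 H
  atom 7: C, bond orders sum to 3 (valence 4) → 1 H
  atom 8: C, bond orders sum to 3 (valence 4) → 1 H
  atom 9: C, bond orders sum to 4 (valence 4) → 0 H
  atom 10: C, bond orders sum to 2 (valence 4) → 2 H
  atom 11: C, bond orders sum to 4 (valence 4) → 0 H
  atom 12: O, bond orders sum to 2 (valence 2) → 0 H
  atom 13: O, bond orders sum to 2 (valence 2) → 0 H
  atom 14: C, bond orders sum to 1 (valence 4) → 3 H
Totals → C:9, H:10, Br:1, N:1, O:2, S:1.
In Hill order: C9H10BrNO2S.

C9H10BrNO2S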